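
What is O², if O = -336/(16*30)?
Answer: 49/100 ≈ 0.49000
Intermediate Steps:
O = -7/10 (O = -336/480 = -336*1/480 = -7/10 ≈ -0.70000)
O² = (-7/10)² = 49/100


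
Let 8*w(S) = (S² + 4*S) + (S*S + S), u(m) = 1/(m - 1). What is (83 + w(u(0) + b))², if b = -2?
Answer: 444889/64 ≈ 6951.4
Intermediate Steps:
u(m) = 1/(-1 + m)
w(S) = S²/4 + 5*S/8 (w(S) = ((S² + 4*S) + (S*S + S))/8 = ((S² + 4*S) + (S² + S))/8 = ((S² + 4*S) + (S + S²))/8 = (2*S² + 5*S)/8 = S²/4 + 5*S/8)
(83 + w(u(0) + b))² = (83 + (1/(-1 + 0) - 2)*(5 + 2*(1/(-1 + 0) - 2))/8)² = (83 + (1/(-1) - 2)*(5 + 2*(1/(-1) - 2))/8)² = (83 + (-1 - 2)*(5 + 2*(-1 - 2))/8)² = (83 + (⅛)*(-3)*(5 + 2*(-3)))² = (83 + (⅛)*(-3)*(5 - 6))² = (83 + (⅛)*(-3)*(-1))² = (83 + 3/8)² = (667/8)² = 444889/64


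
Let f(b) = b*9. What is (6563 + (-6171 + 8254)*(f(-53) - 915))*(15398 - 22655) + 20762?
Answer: 20994325823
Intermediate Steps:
f(b) = 9*b
(6563 + (-6171 + 8254)*(f(-53) - 915))*(15398 - 22655) + 20762 = (6563 + (-6171 + 8254)*(9*(-53) - 915))*(15398 - 22655) + 20762 = (6563 + 2083*(-477 - 915))*(-7257) + 20762 = (6563 + 2083*(-1392))*(-7257) + 20762 = (6563 - 2899536)*(-7257) + 20762 = -2892973*(-7257) + 20762 = 20994305061 + 20762 = 20994325823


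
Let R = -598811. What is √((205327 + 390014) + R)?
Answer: I*√3470 ≈ 58.907*I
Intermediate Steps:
√((205327 + 390014) + R) = √((205327 + 390014) - 598811) = √(595341 - 598811) = √(-3470) = I*√3470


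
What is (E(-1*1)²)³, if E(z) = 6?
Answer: 46656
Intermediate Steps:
(E(-1*1)²)³ = (6²)³ = 36³ = 46656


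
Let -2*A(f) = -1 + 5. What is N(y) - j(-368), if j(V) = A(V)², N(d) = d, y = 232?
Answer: 228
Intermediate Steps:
A(f) = -2 (A(f) = -(-1 + 5)/2 = -½*4 = -2)
j(V) = 4 (j(V) = (-2)² = 4)
N(y) - j(-368) = 232 - 1*4 = 232 - 4 = 228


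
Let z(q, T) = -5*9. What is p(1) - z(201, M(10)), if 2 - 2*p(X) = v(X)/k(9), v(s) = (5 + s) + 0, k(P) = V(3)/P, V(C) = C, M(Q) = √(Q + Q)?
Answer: 37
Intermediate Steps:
M(Q) = √2*√Q (M(Q) = √(2*Q) = √2*√Q)
k(P) = 3/P
v(s) = 5 + s
z(q, T) = -45
p(X) = -13/2 - 3*X/2 (p(X) = 1 - (5 + X)/(2*(3/9)) = 1 - (5 + X)/(2*(3*(⅑))) = 1 - (5 + X)/(2*⅓) = 1 - (5 + X)*3/2 = 1 - (15 + 3*X)/2 = 1 + (-15/2 - 3*X/2) = -13/2 - 3*X/2)
p(1) - z(201, M(10)) = (-13/2 - 3/2*1) - 1*(-45) = (-13/2 - 3/2) + 45 = -8 + 45 = 37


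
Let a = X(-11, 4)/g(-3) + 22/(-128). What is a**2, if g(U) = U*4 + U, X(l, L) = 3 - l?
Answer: 1125721/921600 ≈ 1.2215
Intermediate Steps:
g(U) = 5*U (g(U) = 4*U + U = 5*U)
a = -1061/960 (a = (3 - 1*(-11))/((5*(-3))) + 22/(-128) = (3 + 11)/(-15) + 22*(-1/128) = 14*(-1/15) - 11/64 = -14/15 - 11/64 = -1061/960 ≈ -1.1052)
a**2 = (-1061/960)**2 = 1125721/921600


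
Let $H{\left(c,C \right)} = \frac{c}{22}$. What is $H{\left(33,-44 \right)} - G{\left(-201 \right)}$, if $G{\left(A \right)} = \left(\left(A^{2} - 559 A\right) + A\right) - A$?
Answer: $- \frac{305517}{2} \approx -1.5276 \cdot 10^{5}$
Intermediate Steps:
$G{\left(A \right)} = A^{2} - 559 A$ ($G{\left(A \right)} = \left(A^{2} - 558 A\right) - A = A^{2} - 559 A$)
$H{\left(c,C \right)} = \frac{c}{22}$ ($H{\left(c,C \right)} = c \frac{1}{22} = \frac{c}{22}$)
$H{\left(33,-44 \right)} - G{\left(-201 \right)} = \frac{1}{22} \cdot 33 - - 201 \left(-559 - 201\right) = \frac{3}{2} - \left(-201\right) \left(-760\right) = \frac{3}{2} - 152760 = - \frac{305517}{2}$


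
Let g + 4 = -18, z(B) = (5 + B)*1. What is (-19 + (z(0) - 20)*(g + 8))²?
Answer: 36481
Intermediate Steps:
z(B) = 5 + B
g = -22 (g = -4 - 18 = -22)
(-19 + (z(0) - 20)*(g + 8))² = (-19 + ((5 + 0) - 20)*(-22 + 8))² = (-19 + (5 - 20)*(-14))² = (-19 - 15*(-14))² = (-19 + 210)² = 191² = 36481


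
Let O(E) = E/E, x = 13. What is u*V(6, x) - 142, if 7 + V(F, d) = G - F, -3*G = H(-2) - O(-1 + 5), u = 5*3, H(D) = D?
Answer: -322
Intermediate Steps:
O(E) = 1
u = 15
G = 1 (G = -(-2 - 1*1)/3 = -(-2 - 1)/3 = -⅓*(-3) = 1)
V(F, d) = -6 - F (V(F, d) = -7 + (1 - F) = -6 - F)
u*V(6, x) - 142 = 15*(-6 - 1*6) - 142 = 15*(-6 - 6) - 142 = 15*(-12) - 142 = -180 - 142 = -322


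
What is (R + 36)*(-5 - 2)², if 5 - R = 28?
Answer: 637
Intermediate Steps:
R = -23 (R = 5 - 1*28 = 5 - 28 = -23)
(R + 36)*(-5 - 2)² = (-23 + 36)*(-5 - 2)² = 13*(-7)² = 13*49 = 637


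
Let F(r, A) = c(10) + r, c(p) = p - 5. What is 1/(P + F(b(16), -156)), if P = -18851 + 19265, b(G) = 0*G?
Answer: 1/419 ≈ 0.0023866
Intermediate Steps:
c(p) = -5 + p
b(G) = 0
F(r, A) = 5 + r (F(r, A) = (-5 + 10) + r = 5 + r)
P = 414
1/(P + F(b(16), -156)) = 1/(414 + (5 + 0)) = 1/(414 + 5) = 1/419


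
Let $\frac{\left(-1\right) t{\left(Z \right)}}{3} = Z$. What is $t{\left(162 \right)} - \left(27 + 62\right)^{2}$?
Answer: $-8407$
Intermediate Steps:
$t{\left(Z \right)} = - 3 Z$
$t{\left(162 \right)} - \left(27 + 62\right)^{2} = \left(-3\right) 162 - \left(27 + 62\right)^{2} = -486 - 89^{2} = -486 - 7921 = -8407$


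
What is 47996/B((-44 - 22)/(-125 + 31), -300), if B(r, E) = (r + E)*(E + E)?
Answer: 563953/2110050 ≈ 0.26727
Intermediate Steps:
B(r, E) = 2*E*(E + r) (B(r, E) = (E + r)*(2*E) = 2*E*(E + r))
47996/B((-44 - 22)/(-125 + 31), -300) = 47996/((2*(-300)*(-300 + (-44 - 22)/(-125 + 31)))) = 47996/((2*(-300)*(-300 - 66/(-94)))) = 47996/((2*(-300)*(-300 - 66*(-1/94)))) = 47996/((2*(-300)*(-300 + 33/47))) = 47996/((2*(-300)*(-14067/47))) = 47996/(8440200/47) = 47996*(47/8440200) = 563953/2110050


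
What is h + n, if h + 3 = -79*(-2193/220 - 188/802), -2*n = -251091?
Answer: 11146465117/88220 ≈ 1.2635e+5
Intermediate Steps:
n = 251091/2 (n = -½*(-251091) = 251091/2 ≈ 1.2555e+5)
h = 70841107/88220 (h = -3 - 79*(-2193/220 - 188/802) = -3 - 79*(-2193*1/220 - 188*1/802) = -3 - 79*(-2193/220 - 94/401) = -3 - 79*(-900073/88220) = -3 + 71105767/88220 = 70841107/88220 ≈ 803.00)
h + n = 70841107/88220 + 251091/2 = 11146465117/88220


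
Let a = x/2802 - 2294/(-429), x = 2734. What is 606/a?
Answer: 121407858/1266779 ≈ 95.840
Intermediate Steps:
a = 1266779/200343 (a = 2734/2802 - 2294/(-429) = 2734*(1/2802) - 2294*(-1/429) = 1367/1401 + 2294/429 = 1266779/200343 ≈ 6.3231)
606/a = 606/(1266779/200343) = 606*(200343/1266779) = 121407858/1266779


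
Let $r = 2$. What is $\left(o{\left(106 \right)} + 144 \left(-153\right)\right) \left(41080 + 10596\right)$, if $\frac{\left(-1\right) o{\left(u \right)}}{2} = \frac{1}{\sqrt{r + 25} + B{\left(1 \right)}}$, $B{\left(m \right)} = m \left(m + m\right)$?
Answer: $- \frac{26185882832}{23} - \frac{310056 \sqrt{3}}{23} \approx -1.1385 \cdot 10^{9}$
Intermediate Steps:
$B{\left(m \right)} = 2 m^{2}$ ($B{\left(m \right)} = m 2 m = 2 m^{2}$)
$o{\left(u \right)} = - \frac{2}{2 + 3 \sqrt{3}}$ ($o{\left(u \right)} = - \frac{2}{\sqrt{2 + 25} + 2 \cdot 1^{2}} = - \frac{2}{\sqrt{27} + 2 \cdot 1} = - \frac{2}{3 \sqrt{3} + 2} = - \frac{2}{2 + 3 \sqrt{3}}$)
$\left(o{\left(106 \right)} + 144 \left(-153\right)\right) \left(41080 + 10596\right) = \left(\left(\frac{4}{23} - \frac{6 \sqrt{3}}{23}\right) + 144 \left(-153\right)\right) \left(41080 + 10596\right) = \left(\left(\frac{4}{23} - \frac{6 \sqrt{3}}{23}\right) - 22032\right) 51676 = \left(- \frac{506732}{23} - \frac{6 \sqrt{3}}{23}\right) 51676 = - \frac{26185882832}{23} - \frac{310056 \sqrt{3}}{23}$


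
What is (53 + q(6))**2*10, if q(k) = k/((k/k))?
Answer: 34810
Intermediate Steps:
q(k) = k (q(k) = k/1 = k*1 = k)
(53 + q(6))**2*10 = (53 + 6)**2*10 = 59**2*10 = 3481*10 = 34810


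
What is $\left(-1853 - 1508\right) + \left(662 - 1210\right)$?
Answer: $-3909$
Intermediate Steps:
$\left(-1853 - 1508\right) + \left(662 - 1210\right) = -3361 - 548 = -3909$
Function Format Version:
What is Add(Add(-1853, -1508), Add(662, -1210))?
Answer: -3909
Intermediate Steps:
Add(Add(-1853, -1508), Add(662, -1210)) = Add(-3361, -548) = -3909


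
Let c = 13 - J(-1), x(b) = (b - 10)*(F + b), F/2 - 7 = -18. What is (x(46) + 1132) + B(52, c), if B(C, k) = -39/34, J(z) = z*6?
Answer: 67825/34 ≈ 1994.9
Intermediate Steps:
J(z) = 6*z
F = -22 (F = 14 + 2*(-18) = 14 - 36 = -22)
x(b) = (-22 + b)*(-10 + b) (x(b) = (b - 10)*(-22 + b) = (-10 + b)*(-22 + b) = (-22 + b)*(-10 + b))
c = 19 (c = 13 - 6*(-1) = 13 - 1*(-6) = 13 + 6 = 19)
B(C, k) = -39/34 (B(C, k) = -39*1/34 = -39/34)
(x(46) + 1132) + B(52, c) = ((220 + 46**2 - 32*46) + 1132) - 39/34 = ((220 + 2116 - 1472) + 1132) - 39/34 = (864 + 1132) - 39/34 = 1996 - 39/34 = 67825/34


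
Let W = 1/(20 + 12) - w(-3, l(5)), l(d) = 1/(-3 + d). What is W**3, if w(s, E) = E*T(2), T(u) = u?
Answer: -29791/32768 ≈ -0.90915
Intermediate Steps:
w(s, E) = 2*E (w(s, E) = E*2 = 2*E)
W = -31/32 (W = 1/(20 + 12) - 2/(-3 + 5) = 1/32 - 2/2 = 1/32 - 1*1 = 1/32 - 1 = -31/32 ≈ -0.96875)
W**3 = (-31/32)**3 = -29791/32768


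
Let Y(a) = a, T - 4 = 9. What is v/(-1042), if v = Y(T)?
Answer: -13/1042 ≈ -0.012476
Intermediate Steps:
T = 13 (T = 4 + 9 = 13)
v = 13
v/(-1042) = 13/(-1042) = 13*(-1/1042) = -13/1042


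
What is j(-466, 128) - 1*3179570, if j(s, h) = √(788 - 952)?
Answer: -3179570 + 2*I*√41 ≈ -3.1796e+6 + 12.806*I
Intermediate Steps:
j(s, h) = 2*I*√41 (j(s, h) = √(-164) = 2*I*√41)
j(-466, 128) - 1*3179570 = 2*I*√41 - 1*3179570 = 2*I*√41 - 3179570 = -3179570 + 2*I*√41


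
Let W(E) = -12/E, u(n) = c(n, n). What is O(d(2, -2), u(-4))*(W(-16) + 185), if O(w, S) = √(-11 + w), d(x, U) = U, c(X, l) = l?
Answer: 743*I*√13/4 ≈ 669.73*I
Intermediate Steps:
u(n) = n
O(d(2, -2), u(-4))*(W(-16) + 185) = √(-11 - 2)*(-12/(-16) + 185) = √(-13)*(-12*(-1/16) + 185) = (I*√13)*(¾ + 185) = (I*√13)*(743/4) = 743*I*√13/4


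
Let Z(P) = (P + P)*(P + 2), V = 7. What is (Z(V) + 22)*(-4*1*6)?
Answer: -3552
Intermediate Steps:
Z(P) = 2*P*(2 + P) (Z(P) = (2*P)*(2 + P) = 2*P*(2 + P))
(Z(V) + 22)*(-4*1*6) = (2*7*(2 + 7) + 22)*(-4*1*6) = (2*7*9 + 22)*(-4*6) = (126 + 22)*(-24) = 148*(-24) = -3552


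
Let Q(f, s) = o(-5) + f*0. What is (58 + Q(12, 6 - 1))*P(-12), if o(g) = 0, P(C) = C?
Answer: -696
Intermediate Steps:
Q(f, s) = 0 (Q(f, s) = 0 + f*0 = 0 + 0 = 0)
(58 + Q(12, 6 - 1))*P(-12) = (58 + 0)*(-12) = 58*(-12) = -696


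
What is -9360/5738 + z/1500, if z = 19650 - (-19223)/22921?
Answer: 1131340588637/98640523500 ≈ 11.469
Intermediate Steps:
z = 450416873/22921 (z = 19650 - (-19223)/22921 = 19650 - 1*(-19223/22921) = 19650 + 19223/22921 = 450416873/22921 ≈ 19651.)
-9360/5738 + z/1500 = -9360/5738 + (450416873/22921)/1500 = -9360*1/5738 + (450416873/22921)*(1/1500) = -4680/2869 + 450416873/34381500 = 1131340588637/98640523500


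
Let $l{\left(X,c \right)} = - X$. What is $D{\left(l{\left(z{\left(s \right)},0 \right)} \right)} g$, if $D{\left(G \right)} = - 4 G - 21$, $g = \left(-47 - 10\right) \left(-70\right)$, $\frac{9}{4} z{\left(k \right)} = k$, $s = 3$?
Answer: $-62510$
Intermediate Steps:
$z{\left(k \right)} = \frac{4 k}{9}$
$g = 3990$ ($g = \left(-57\right) \left(-70\right) = 3990$)
$D{\left(G \right)} = -21 - 4 G$
$D{\left(l{\left(z{\left(s \right)},0 \right)} \right)} g = \left(-21 - 4 \left(- \frac{4 \cdot 3}{9}\right)\right) 3990 = \left(-21 - 4 \left(\left(-1\right) \frac{4}{3}\right)\right) 3990 = \left(-21 - - \frac{16}{3}\right) 3990 = \left(-21 + \frac{16}{3}\right) 3990 = \left(- \frac{47}{3}\right) 3990 = -62510$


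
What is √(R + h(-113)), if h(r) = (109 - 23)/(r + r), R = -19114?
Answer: 5*I*√9762861/113 ≈ 138.25*I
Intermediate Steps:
h(r) = 43/r (h(r) = 86/((2*r)) = 86*(1/(2*r)) = 43/r)
√(R + h(-113)) = √(-19114 + 43/(-113)) = √(-19114 + 43*(-1/113)) = √(-19114 - 43/113) = √(-2159925/113) = 5*I*√9762861/113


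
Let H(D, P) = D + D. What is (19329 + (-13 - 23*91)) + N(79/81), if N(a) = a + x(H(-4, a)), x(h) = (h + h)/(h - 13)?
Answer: 9766426/567 ≈ 17225.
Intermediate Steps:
H(D, P) = 2*D
x(h) = 2*h/(-13 + h) (x(h) = (2*h)/(-13 + h) = 2*h/(-13 + h))
N(a) = 16/21 + a (N(a) = a + 2*(2*(-4))/(-13 + 2*(-4)) = a + 2*(-8)/(-13 - 8) = a + 2*(-8)/(-21) = a + 2*(-8)*(-1/21) = a + 16/21 = 16/21 + a)
(19329 + (-13 - 23*91)) + N(79/81) = (19329 + (-13 - 23*91)) + (16/21 + 79/81) = (19329 + (-13 - 2093)) + (16/21 + 79*(1/81)) = (19329 - 2106) + (16/21 + 79/81) = 17223 + 985/567 = 9766426/567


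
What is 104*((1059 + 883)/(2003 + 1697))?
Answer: 50492/925 ≈ 54.586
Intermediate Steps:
104*((1059 + 883)/(2003 + 1697)) = 104*(1942/3700) = 104*(1942*(1/3700)) = 104*(971/1850) = 50492/925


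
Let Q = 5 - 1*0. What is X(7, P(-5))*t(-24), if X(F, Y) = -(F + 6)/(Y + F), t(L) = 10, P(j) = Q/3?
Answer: -15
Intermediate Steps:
Q = 5 (Q = 5 + 0 = 5)
P(j) = 5/3
X(F, Y) = -(6 + F)/(F + Y)
X(7, P(-5))*t(-24) = ((-6 - 1*7)/(7 + 5/3))*10 = ((-6 - 7)/(26/3))*10 = ((3/26)*(-13))*10 = -3/2*10 = -15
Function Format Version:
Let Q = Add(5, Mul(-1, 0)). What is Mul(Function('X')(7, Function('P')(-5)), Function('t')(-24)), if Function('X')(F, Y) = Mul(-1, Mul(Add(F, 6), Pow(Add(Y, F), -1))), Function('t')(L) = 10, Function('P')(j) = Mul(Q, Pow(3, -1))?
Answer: -15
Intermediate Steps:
Q = 5 (Q = Add(5, 0) = 5)
Function('P')(j) = Rational(5, 3) (Function('P')(j) = Mul(5, Pow(3, -1)) = Mul(5, Rational(1, 3)) = Rational(5, 3))
Function('X')(F, Y) = Mul(-1, Pow(Add(F, Y), -1), Add(6, F)) (Function('X')(F, Y) = Mul(-1, Mul(Add(6, F), Pow(Add(F, Y), -1))) = Mul(-1, Mul(Pow(Add(F, Y), -1), Add(6, F))) = Mul(-1, Pow(Add(F, Y), -1), Add(6, F)))
Mul(Function('X')(7, Function('P')(-5)), Function('t')(-24)) = Mul(Mul(Pow(Add(7, Rational(5, 3)), -1), Add(-6, Mul(-1, 7))), 10) = Mul(Mul(Pow(Rational(26, 3), -1), Add(-6, -7)), 10) = Mul(Mul(Rational(3, 26), -13), 10) = Mul(Rational(-3, 2), 10) = -15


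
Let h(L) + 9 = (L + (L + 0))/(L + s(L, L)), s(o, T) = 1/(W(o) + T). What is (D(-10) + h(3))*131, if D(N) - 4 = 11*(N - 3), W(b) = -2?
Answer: -38383/2 ≈ -19192.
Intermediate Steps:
s(o, T) = 1/(-2 + T)
D(N) = -29 + 11*N (D(N) = 4 + 11*(N - 3) = 4 + 11*(-3 + N) = 4 + (-33 + 11*N) = -29 + 11*N)
h(L) = -9 + 2*L/(L + 1/(-2 + L)) (h(L) = -9 + (L + (L + 0))/(L + 1/(-2 + L)) = -9 + (L + L)/(L + 1/(-2 + L)) = -9 + (2*L)/(L + 1/(-2 + L)) = -9 + 2*L/(L + 1/(-2 + L)))
(D(-10) + h(3))*131 = ((-29 + 11*(-10)) + (-9 - 7*3*(-2 + 3))/(1 + 3*(-2 + 3)))*131 = ((-29 - 110) + (-9 - 7*3*1)/(1 + 3*1))*131 = (-139 + (-9 - 21)/(1 + 3))*131 = (-139 - 30/4)*131 = (-139 + (¼)*(-30))*131 = (-139 - 15/2)*131 = -293/2*131 = -38383/2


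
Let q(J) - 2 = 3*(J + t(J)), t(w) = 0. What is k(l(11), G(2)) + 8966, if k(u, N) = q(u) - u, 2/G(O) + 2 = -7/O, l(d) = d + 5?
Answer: 9000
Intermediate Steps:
l(d) = 5 + d
G(O) = 2/(-2 - 7/O)
q(J) = 2 + 3*J (q(J) = 2 + 3*(J + 0) = 2 + 3*J)
k(u, N) = 2 + 2*u (k(u, N) = (2 + 3*u) - u = 2 + 2*u)
k(l(11), G(2)) + 8966 = (2 + 2*(5 + 11)) + 8966 = (2 + 2*16) + 8966 = (2 + 32) + 8966 = 34 + 8966 = 9000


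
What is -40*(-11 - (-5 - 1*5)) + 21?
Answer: 61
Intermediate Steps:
-40*(-11 - (-5 - 1*5)) + 21 = -40*(-11 - (-5 - 5)) + 21 = -40*(-11 - 1*(-10)) + 21 = -40*(-11 + 10) + 21 = -40*(-1) + 21 = 40 + 21 = 61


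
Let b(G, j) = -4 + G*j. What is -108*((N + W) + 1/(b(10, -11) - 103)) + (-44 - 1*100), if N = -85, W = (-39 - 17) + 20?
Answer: 2804616/217 ≈ 12925.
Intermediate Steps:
W = -36 (W = -56 + 20 = -36)
-108*((N + W) + 1/(b(10, -11) - 103)) + (-44 - 1*100) = -108*((-85 - 36) + 1/((-4 + 10*(-11)) - 103)) + (-44 - 1*100) = -108*(-121 + 1/((-4 - 110) - 103)) + (-44 - 100) = -108*(-121 + 1/(-114 - 103)) - 144 = -108*(-121 + 1/(-217)) - 144 = -108*(-121 - 1/217) - 144 = -108*(-26258/217) - 144 = 2835864/217 - 144 = 2804616/217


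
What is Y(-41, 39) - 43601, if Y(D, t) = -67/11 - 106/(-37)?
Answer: -17746920/407 ≈ -43604.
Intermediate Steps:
Y(D, t) = -1313/407 (Y(D, t) = -67*1/11 - 106*(-1/37) = -67/11 + 106/37 = -1313/407)
Y(-41, 39) - 43601 = -1313/407 - 43601 = -17746920/407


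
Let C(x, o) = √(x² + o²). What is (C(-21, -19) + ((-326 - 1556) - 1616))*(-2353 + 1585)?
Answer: 2686464 - 768*√802 ≈ 2.6647e+6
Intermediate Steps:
C(x, o) = √(o² + x²)
(C(-21, -19) + ((-326 - 1556) - 1616))*(-2353 + 1585) = (√((-19)² + (-21)²) + ((-326 - 1556) - 1616))*(-2353 + 1585) = (√(361 + 441) + (-1882 - 1616))*(-768) = (√802 - 3498)*(-768) = (-3498 + √802)*(-768) = 2686464 - 768*√802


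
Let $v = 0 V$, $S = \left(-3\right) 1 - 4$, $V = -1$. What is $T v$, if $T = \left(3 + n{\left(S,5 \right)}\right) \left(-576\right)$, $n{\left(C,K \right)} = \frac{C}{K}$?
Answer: $0$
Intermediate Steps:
$S = -7$ ($S = -3 - 4 = -7$)
$v = 0$ ($v = 0 \left(-1\right) = 0$)
$T = - \frac{4608}{5}$ ($T = \left(3 - \frac{7}{5}\right) \left(-576\right) = \frac{8}{5} \left(-576\right) = - \frac{4608}{5} \approx -921.6$)
$T v = \left(- \frac{4608}{5}\right) 0 = 0$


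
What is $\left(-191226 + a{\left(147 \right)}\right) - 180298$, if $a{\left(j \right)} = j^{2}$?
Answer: $-349915$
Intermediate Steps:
$\left(-191226 + a{\left(147 \right)}\right) - 180298 = \left(-191226 + 147^{2}\right) - 180298 = \left(-191226 + 21609\right) - 180298 = -169617 - 180298 = -349915$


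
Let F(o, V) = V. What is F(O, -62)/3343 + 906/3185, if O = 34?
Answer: 2831288/10647455 ≈ 0.26591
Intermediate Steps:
F(O, -62)/3343 + 906/3185 = -62/3343 + 906/3185 = 2831288/10647455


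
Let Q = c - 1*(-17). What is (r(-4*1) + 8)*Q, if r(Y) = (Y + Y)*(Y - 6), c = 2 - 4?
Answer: 1320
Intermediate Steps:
c = -2
r(Y) = 2*Y*(-6 + Y) (r(Y) = (2*Y)*(-6 + Y) = 2*Y*(-6 + Y))
Q = 15 (Q = -2 - 1*(-17) = -2 + 17 = 15)
(r(-4*1) + 8)*Q = (2*(-4*1)*(-6 - 4*1) + 8)*15 = (2*(-4)*(-6 - 4) + 8)*15 = (2*(-4)*(-10) + 8)*15 = (80 + 8)*15 = 88*15 = 1320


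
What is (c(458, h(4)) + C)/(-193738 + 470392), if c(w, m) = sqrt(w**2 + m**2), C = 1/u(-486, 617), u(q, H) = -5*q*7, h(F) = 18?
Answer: 1/4705884540 + sqrt(52522)/138327 ≈ 0.0016568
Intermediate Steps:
u(q, H) = -35*q
C = 1/17010 (C = 1/(-35*(-486)) = 1/17010 ≈ 5.8789e-5)
c(w, m) = sqrt(m**2 + w**2)
(c(458, h(4)) + C)/(-193738 + 470392) = (sqrt(18**2 + 458**2) + 1/17010)/(-193738 + 470392) = (sqrt(324 + 209764) + 1/17010)/276654 = (sqrt(210088) + 1/17010)*(1/276654) = (2*sqrt(52522) + 1/17010)*(1/276654) = (1/17010 + 2*sqrt(52522))*(1/276654) = 1/4705884540 + sqrt(52522)/138327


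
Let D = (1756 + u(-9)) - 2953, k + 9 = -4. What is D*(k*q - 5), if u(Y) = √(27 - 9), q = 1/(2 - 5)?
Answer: 798 - 2*√2 ≈ 795.17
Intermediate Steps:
q = -⅓ (q = 1/(-3) = -⅓ ≈ -0.33333)
u(Y) = 3*√2 (u(Y) = √18 = 3*√2)
k = -13 (k = -9 - 4 = -13)
D = -1197 + 3*√2 (D = (1756 + 3*√2) - 2953 = -1197 + 3*√2 ≈ -1192.8)
D*(k*q - 5) = (-1197 + 3*√2)*(-13*(-⅓) - 5) = (-1197 + 3*√2)*(13/3 - 5) = (-1197 + 3*√2)*(-⅔) = 798 - 2*√2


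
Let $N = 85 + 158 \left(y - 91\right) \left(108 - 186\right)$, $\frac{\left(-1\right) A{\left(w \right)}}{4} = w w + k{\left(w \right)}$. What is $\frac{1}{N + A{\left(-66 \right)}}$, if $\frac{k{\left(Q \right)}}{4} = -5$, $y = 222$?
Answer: $- \frac{1}{1631703} \approx -6.1286 \cdot 10^{-7}$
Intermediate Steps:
$k{\left(Q \right)} = -20$ ($k{\left(Q \right)} = 4 \left(-5\right) = -20$)
$A{\left(w \right)} = 80 - 4 w^{2}$ ($A{\left(w \right)} = - 4 \left(w w - 20\right) = - 4 \left(w^{2} - 20\right) = - 4 \left(-20 + w^{2}\right) = 80 - 4 w^{2}$)
$N = -1614359$ ($N = 85 + 158 \left(222 - 91\right) \left(108 - 186\right) = 85 + 158 \cdot 131 \left(-78\right) = 85 + 158 \left(-10218\right) = 85 - 1614444 = -1614359$)
$\frac{1}{N + A{\left(-66 \right)}} = \frac{1}{-1614359 + \left(80 - 4 \left(-66\right)^{2}\right)} = \frac{1}{-1614359 + \left(80 - 17424\right)} = \frac{1}{-1614359 - 17344} = \frac{1}{-1631703} = - \frac{1}{1631703}$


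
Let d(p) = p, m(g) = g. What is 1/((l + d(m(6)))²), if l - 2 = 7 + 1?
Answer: 1/256 ≈ 0.0039063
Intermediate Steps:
l = 10 (l = 2 + (7 + 1) = 2 + 8 = 10)
1/((l + d(m(6)))²) = 1/((10 + 6)²) = 1/(16²) = 1/256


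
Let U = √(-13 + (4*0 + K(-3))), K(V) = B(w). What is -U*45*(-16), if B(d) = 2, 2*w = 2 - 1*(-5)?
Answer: 720*I*√11 ≈ 2388.0*I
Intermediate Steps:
w = 7/2 (w = (2 - 1*(-5))/2 = (2 + 5)/2 = (½)*7 = 7/2 ≈ 3.5000)
K(V) = 2
U = I*√11 (U = √(-13 + (4*0 + 2)) = √(-13 + (0 + 2)) = √(-13 + 2) = √(-11) = I*√11 ≈ 3.3166*I)
-U*45*(-16) = -(I*√11)*45*(-16) = -45*I*√11*(-16) = -(-720)*I*√11 = 720*I*√11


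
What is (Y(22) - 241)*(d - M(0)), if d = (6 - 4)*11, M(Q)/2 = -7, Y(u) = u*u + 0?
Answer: 8748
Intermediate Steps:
Y(u) = u² (Y(u) = u² + 0 = u²)
M(Q) = -14 (M(Q) = 2*(-7) = -14)
d = 22 (d = 2*11 = 22)
(Y(22) - 241)*(d - M(0)) = (22² - 241)*(22 - 1*(-14)) = (484 - 241)*(22 + 14) = 243*36 = 8748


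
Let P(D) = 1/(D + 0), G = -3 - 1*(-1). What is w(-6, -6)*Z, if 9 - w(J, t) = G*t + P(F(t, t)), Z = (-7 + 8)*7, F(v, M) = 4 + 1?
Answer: -112/5 ≈ -22.400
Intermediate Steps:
F(v, M) = 5
G = -2 (G = -3 + 1 = -2)
P(D) = 1/D
Z = 7 (Z = 1*7 = 7)
w(J, t) = 44/5 + 2*t (w(J, t) = 9 - (-2*t + 1/5) = 9 - (-2*t + ⅕) = 9 - (⅕ - 2*t) = 9 + (-⅕ + 2*t) = 44/5 + 2*t)
w(-6, -6)*Z = (44/5 + 2*(-6))*7 = (44/5 - 12)*7 = -16/5*7 = -112/5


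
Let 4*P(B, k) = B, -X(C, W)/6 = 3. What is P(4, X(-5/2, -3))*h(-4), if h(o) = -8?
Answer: -8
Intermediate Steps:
X(C, W) = -18 (X(C, W) = -6*3 = -18)
P(B, k) = B/4
P(4, X(-5/2, -3))*h(-4) = ((¼)*4)*(-8) = 1*(-8) = -8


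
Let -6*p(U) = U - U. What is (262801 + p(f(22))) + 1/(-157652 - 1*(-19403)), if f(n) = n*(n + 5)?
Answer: 36331975448/138249 ≈ 2.6280e+5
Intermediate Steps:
f(n) = n*(5 + n)
p(U) = 0 (p(U) = -(U - U)/6 = -1/6*0 = 0)
(262801 + p(f(22))) + 1/(-157652 - 1*(-19403)) = (262801 + 0) + 1/(-157652 - 1*(-19403)) = 262801 + 1/(-157652 + 19403) = 262801 + 1/(-138249) = 262801 - 1/138249 = 36331975448/138249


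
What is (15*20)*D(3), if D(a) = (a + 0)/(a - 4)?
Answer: -900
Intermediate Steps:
D(a) = a/(-4 + a)
(15*20)*D(3) = (15*20)*(3/(-4 + 3)) = 300*(3/(-1)) = 300*(3*(-1)) = 300*(-3) = -900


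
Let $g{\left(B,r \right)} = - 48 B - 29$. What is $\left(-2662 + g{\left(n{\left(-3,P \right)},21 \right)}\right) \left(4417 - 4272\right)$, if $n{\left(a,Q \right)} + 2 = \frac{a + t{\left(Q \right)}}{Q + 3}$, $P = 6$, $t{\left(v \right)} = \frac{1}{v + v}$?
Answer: $- \frac{3366175}{9} \approx -3.7402 \cdot 10^{5}$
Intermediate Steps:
$t{\left(v \right)} = \frac{1}{2 v}$
$n{\left(a,Q \right)} = -2 + \frac{a + \frac{1}{2 Q}}{3 + Q}$ ($n{\left(a,Q \right)} = -2 + \frac{a + \frac{1}{2 Q}}{Q + 3} = -2 + \frac{a + \frac{1}{2 Q}}{3 + Q}$)
$g{\left(B,r \right)} = -29 - 48 B$
$\left(-2662 + g{\left(n{\left(-3,P \right)},21 \right)}\right) \left(4417 - 4272\right) = \left(-2662 - \left(29 + 48 \frac{\frac{1}{2} - 6 \left(6 - -3 + 2 \cdot 6\right)}{6 \left(3 + 6\right)}\right)\right) \left(4417 - 4272\right) = \left(-2662 - \left(29 + 48 \frac{\frac{1}{2} - 6 \left(6 + 3 + 12\right)}{6 \cdot 9}\right)\right) 145 = \left(-2662 - \left(29 + 48 \cdot \frac{1}{6} \cdot \frac{1}{9} \left(\frac{1}{2} - 6 \cdot 21\right)\right)\right) 145 = \left(-2662 - \left(29 + 48 \cdot \frac{1}{6} \cdot \frac{1}{9} \left(\frac{1}{2} - 126\right)\right)\right) 145 = \left(-2662 - \left(29 + 48 \cdot \frac{1}{6} \cdot \frac{1}{9} \left(- \frac{251}{2}\right)\right)\right) 145 = \left(-2662 - - \frac{743}{9}\right) 145 = \left(-2662 + \left(-29 + \frac{1004}{9}\right)\right) 145 = \left(-2662 + \frac{743}{9}\right) 145 = \left(- \frac{23215}{9}\right) 145 = - \frac{3366175}{9}$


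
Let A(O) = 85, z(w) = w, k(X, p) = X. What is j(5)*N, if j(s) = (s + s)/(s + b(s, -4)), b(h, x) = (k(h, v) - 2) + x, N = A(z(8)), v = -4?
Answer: 425/2 ≈ 212.50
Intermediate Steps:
N = 85
b(h, x) = -2 + h + x (b(h, x) = (h - 2) + x = (-2 + h) + x = -2 + h + x)
j(s) = 2*s/(-6 + 2*s) (j(s) = (s + s)/(s + (-2 + s - 4)) = (2*s)/(s + (-6 + s)) = (2*s)/(-6 + 2*s) = 2*s/(-6 + 2*s))
j(5)*N = (5/(-3 + 5))*85 = (5/2)*85 = 425/2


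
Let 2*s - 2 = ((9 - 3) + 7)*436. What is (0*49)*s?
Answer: 0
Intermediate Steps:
s = 2835 (s = 1 + (((9 - 3) + 7)*436)/2 = 1 + ((6 + 7)*436)/2 = 1 + (13*436)/2 = 1 + (½)*5668 = 1 + 2834 = 2835)
(0*49)*s = (0*49)*2835 = 0*2835 = 0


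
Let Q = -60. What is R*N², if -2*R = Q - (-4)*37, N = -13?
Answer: -7436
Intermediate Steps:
R = -44 (R = -(-60 - (-4)*37)/2 = -(-60 - 1*(-148))/2 = -(-60 + 148)/2 = -½*88 = -44)
R*N² = -44*(-13)² = -44*169 = -7436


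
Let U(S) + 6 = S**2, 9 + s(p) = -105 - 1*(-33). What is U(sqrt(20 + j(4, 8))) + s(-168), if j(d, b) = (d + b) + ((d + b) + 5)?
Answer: -38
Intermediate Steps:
s(p) = -81 (s(p) = -9 + (-105 - 1*(-33)) = -9 + (-105 + 33) = -9 - 72 = -81)
j(d, b) = 5 + 2*b + 2*d (j(d, b) = (b + d) + ((b + d) + 5) = (b + d) + (5 + b + d) = 5 + 2*b + 2*d)
U(S) = -6 + S**2
U(sqrt(20 + j(4, 8))) + s(-168) = (-6 + (sqrt(20 + (5 + 2*8 + 2*4)))**2) - 81 = (-6 + (sqrt(20 + (5 + 16 + 8)))**2) - 81 = (-6 + (sqrt(20 + 29))**2) - 81 = (-6 + (sqrt(49))**2) - 81 = (-6 + 7**2) - 81 = (-6 + 49) - 81 = 43 - 81 = -38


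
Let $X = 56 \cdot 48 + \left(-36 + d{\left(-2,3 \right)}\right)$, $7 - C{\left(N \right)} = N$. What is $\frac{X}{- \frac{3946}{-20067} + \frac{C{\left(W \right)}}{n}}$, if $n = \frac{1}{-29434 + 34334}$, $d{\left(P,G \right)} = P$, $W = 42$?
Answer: $- \frac{26588775}{1720743277} \approx -0.015452$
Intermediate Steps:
$C{\left(N \right)} = 7 - N$
$n = \frac{1}{4900} \approx 0.00020408$
$X = 2650$ ($X = 56 \cdot 48 - 38 = 2688 - 38 = 2650$)
$\frac{X}{- \frac{3946}{-20067} + \frac{C{\left(W \right)}}{n}} = \frac{2650}{- \frac{3946}{-20067} + \left(7 - 42\right) \frac{1}{\frac{1}{4900}}} = \frac{2650}{\left(-3946\right) \left(- \frac{1}{20067}\right) + \left(7 - 42\right) 4900} = \frac{2650}{\frac{3946}{20067} - 171500} = \frac{2650}{- \frac{3441486554}{20067}} = 2650 \left(- \frac{20067}{3441486554}\right) = - \frac{26588775}{1720743277}$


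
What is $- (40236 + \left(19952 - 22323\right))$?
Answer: $-37865$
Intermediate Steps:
$- (40236 + \left(19952 - 22323\right)) = - (40236 - 2371) = \left(-1\right) 37865 = -37865$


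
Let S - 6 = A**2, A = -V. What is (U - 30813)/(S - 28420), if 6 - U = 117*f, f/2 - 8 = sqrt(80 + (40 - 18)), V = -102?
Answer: 32679/18010 + 117*sqrt(102)/9005 ≈ 1.9457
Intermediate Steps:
f = 16 + 2*sqrt(102) (f = 16 + 2*sqrt(80 + (40 - 18)) = 16 + 2*sqrt(80 + 22) = 16 + 2*sqrt(102) ≈ 36.199)
A = 102 (A = -1*(-102) = 102)
U = -1866 - 234*sqrt(102) (U = 6 - 117*(16 + 2*sqrt(102)) = 6 - (1872 + 234*sqrt(102)) = 6 + (-1872 - 234*sqrt(102)) = -1866 - 234*sqrt(102) ≈ -4229.3)
S = 10410 (S = 6 + 102**2 = 6 + 10404 = 10410)
(U - 30813)/(S - 28420) = ((-1866 - 234*sqrt(102)) - 30813)/(10410 - 28420) = (-32679 - 234*sqrt(102))/(-18010) = (-32679 - 234*sqrt(102))*(-1/18010) = 32679/18010 + 117*sqrt(102)/9005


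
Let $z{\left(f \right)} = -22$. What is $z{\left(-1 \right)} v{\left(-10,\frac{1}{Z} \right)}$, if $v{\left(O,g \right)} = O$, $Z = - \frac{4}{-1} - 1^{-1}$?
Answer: $220$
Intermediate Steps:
$Z = 3$ ($Z = \left(-4\right) \left(-1\right) - 1 = 4 - 1 = 3$)
$z{\left(-1 \right)} v{\left(-10,\frac{1}{Z} \right)} = \left(-22\right) \left(-10\right) = 220$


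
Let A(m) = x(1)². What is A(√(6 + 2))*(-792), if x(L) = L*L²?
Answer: -792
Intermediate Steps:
x(L) = L³
A(m) = 1 (A(m) = (1³)² = 1² = 1)
A(√(6 + 2))*(-792) = 1*(-792) = -792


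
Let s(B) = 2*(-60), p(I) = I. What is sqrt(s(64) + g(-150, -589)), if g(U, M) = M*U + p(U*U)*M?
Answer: I*sqrt(13164270) ≈ 3628.3*I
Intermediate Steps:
s(B) = -120
g(U, M) = M*U + M*U**2 (g(U, M) = M*U + (U*U)*M = M*U + U**2*M = M*U + M*U**2)
sqrt(s(64) + g(-150, -589)) = sqrt(-120 - 589*(-150)*(1 - 150)) = sqrt(-120 - 589*(-150)*(-149)) = sqrt(-120 - 13164150) = sqrt(-13164270) = I*sqrt(13164270)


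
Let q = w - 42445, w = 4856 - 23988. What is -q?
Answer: 61577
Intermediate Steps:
w = -19132
q = -61577 (q = -19132 - 42445 = -61577)
-q = -1*(-61577) = 61577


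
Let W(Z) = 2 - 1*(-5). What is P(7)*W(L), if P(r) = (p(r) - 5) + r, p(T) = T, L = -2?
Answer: 63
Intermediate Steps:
W(Z) = 7 (W(Z) = 2 + 5 = 7)
P(r) = -5 + 2*r (P(r) = (r - 5) + r = (-5 + r) + r = -5 + 2*r)
P(7)*W(L) = (-5 + 2*7)*7 = (-5 + 14)*7 = 9*7 = 63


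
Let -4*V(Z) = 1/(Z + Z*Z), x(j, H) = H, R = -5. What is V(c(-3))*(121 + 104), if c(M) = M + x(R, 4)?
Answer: -225/8 ≈ -28.125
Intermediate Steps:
c(M) = 4 + M (c(M) = M + 4 = 4 + M)
V(Z) = -1/(4*(Z + Z**2)) (V(Z) = -1/(4*(Z + Z*Z)) = -1/(4*(Z + Z**2)))
V(c(-3))*(121 + 104) = (-1/(4*(4 - 3)*(1 + (4 - 3))))*(121 + 104) = -1/4/(1*(1 + 1))*225 = -1/4*1/2*225 = -1/4*1*1/2*225 = -1/8*225 = -225/8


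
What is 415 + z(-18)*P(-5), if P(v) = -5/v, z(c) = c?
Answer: 397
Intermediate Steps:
415 + z(-18)*P(-5) = 415 - (-90)/(-5) = 415 - (-90)*(-1)/5 = 415 - 18*1 = 415 - 18 = 397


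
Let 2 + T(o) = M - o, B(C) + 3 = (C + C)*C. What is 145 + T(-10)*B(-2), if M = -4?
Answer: 165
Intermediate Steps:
B(C) = -3 + 2*C**2 (B(C) = -3 + (C + C)*C = -3 + (2*C)*C = -3 + 2*C**2)
T(o) = -6 - o (T(o) = -2 + (-4 - o) = -6 - o)
145 + T(-10)*B(-2) = 145 + (-6 - 1*(-10))*(-3 + 2*(-2)**2) = 145 + (-6 + 10)*(-3 + 2*4) = 145 + 4*(-3 + 8) = 145 + 4*5 = 145 + 20 = 165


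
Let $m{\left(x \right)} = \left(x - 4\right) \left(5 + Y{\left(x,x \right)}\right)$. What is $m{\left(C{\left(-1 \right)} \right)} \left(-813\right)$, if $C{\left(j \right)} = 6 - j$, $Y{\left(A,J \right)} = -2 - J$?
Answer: $9756$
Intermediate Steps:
$m{\left(x \right)} = \left(-4 + x\right) \left(3 - x\right)$ ($m{\left(x \right)} = \left(x - 4\right) \left(5 - \left(2 + x\right)\right) = \left(-4 + x\right) \left(3 - x\right)$)
$m{\left(C{\left(-1 \right)} \right)} \left(-813\right) = \left(-12 - \left(6 - -1\right)^{2} + 7 \left(6 - -1\right)\right) \left(-813\right) = \left(-12 - \left(6 + 1\right)^{2} + 7 \left(6 + 1\right)\right) \left(-813\right) = \left(-12 - 7^{2} + 7 \cdot 7\right) \left(-813\right) = \left(-12 - 49 + 49\right) \left(-813\right) = \left(-12\right) \left(-813\right) = 9756$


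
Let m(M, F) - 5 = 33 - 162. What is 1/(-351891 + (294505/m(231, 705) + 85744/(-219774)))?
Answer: -13625988/4827230130371 ≈ -2.8227e-6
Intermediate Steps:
m(M, F) = -124 (m(M, F) = 5 + (33 - 162) = 5 - 129 = -124)
1/(-351891 + (294505/m(231, 705) + 85744/(-219774))) = 1/(-351891 + (294505/(-124) + 85744/(-219774))) = 1/(-351891 + (294505*(-1/124) + 85744*(-1/219774))) = 1/(-351891 + (-294505/124 - 42872/109887)) = 1/(-351891 - 32367587063/13625988) = 1/(-4827230130371/13625988) = -13625988/4827230130371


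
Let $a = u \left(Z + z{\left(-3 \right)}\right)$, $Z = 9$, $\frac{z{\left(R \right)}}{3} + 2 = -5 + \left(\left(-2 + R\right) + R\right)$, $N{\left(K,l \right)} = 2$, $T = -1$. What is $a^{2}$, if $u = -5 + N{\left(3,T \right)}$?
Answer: $11664$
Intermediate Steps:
$u = -3$ ($u = -5 + 2 = -3$)
$z{\left(R \right)} = -27 + 6 R$ ($z{\left(R \right)} = -6 + 3 \left(-5 + \left(\left(-2 + R\right) + R\right)\right) = -6 + 3 \left(-5 + \left(-2 + 2 R\right)\right) = -6 + 3 \left(-7 + 2 R\right) = -6 + \left(-21 + 6 R\right) = -27 + 6 R$)
$a = 108$ ($a = - 3 \left(9 + \left(-27 + 6 \left(-3\right)\right)\right) = - 3 \left(9 - 45\right) = \left(-3\right) \left(-36\right) = 108$)
$a^{2} = 108^{2} = 11664$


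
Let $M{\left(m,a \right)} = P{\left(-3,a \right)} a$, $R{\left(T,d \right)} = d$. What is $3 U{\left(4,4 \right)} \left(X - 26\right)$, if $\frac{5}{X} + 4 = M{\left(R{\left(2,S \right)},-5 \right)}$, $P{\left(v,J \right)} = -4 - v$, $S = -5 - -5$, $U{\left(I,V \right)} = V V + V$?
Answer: $-1260$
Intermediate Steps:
$U{\left(I,V \right)} = V + V^{2}$ ($U{\left(I,V \right)} = V^{2} + V = V + V^{2}$)
$S = 0$ ($S = -5 + 5 = 0$)
$M{\left(m,a \right)} = - a$ ($M{\left(m,a \right)} = \left(-4 - -3\right) a = \left(-4 + 3\right) a = - a$)
$X = 5$ ($X = \frac{5}{-4 - -5} = \frac{5}{-4 + 5} = \frac{5}{1} = 5 \cdot 1 = 5$)
$3 U{\left(4,4 \right)} \left(X - 26\right) = 3 \cdot 4 \left(1 + 4\right) \left(5 - 26\right) = 3 \cdot 4 \cdot 5 \left(-21\right) = 3 \cdot 20 \left(-21\right) = 60 \left(-21\right) = -1260$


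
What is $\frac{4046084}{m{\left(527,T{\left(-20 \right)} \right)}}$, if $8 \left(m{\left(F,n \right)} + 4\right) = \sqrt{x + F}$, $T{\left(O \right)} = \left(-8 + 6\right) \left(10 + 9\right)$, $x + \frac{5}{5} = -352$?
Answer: $- \frac{517898752}{425} - \frac{16184336 \sqrt{174}}{425} \approx -1.7209 \cdot 10^{6}$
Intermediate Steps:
$x = -353$ ($x = -1 - 352 = -353$)
$T{\left(O \right)} = -38$ ($T{\left(O \right)} = \left(-2\right) 19 = -38$)
$m{\left(F,n \right)} = -4 + \frac{\sqrt{-353 + F}}{8}$
$\frac{4046084}{m{\left(527,T{\left(-20 \right)} \right)}} = \frac{4046084}{-4 + \frac{\sqrt{-353 + 527}}{8}} = \frac{4046084}{-4 + \frac{\sqrt{174}}{8}}$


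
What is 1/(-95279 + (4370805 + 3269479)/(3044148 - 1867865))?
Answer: -1176283/112067427673 ≈ -1.0496e-5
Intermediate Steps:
1/(-95279 + (4370805 + 3269479)/(3044148 - 1867865)) = 1/(-95279 + 7640284/1176283) = 1/(-112067427673/1176283) = -1176283/112067427673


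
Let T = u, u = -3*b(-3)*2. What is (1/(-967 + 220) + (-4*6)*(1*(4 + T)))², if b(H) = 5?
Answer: 217274380129/558009 ≈ 3.8937e+5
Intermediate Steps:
u = -30 (u = -3*5*2 = -15*2 = -30)
T = -30
(1/(-967 + 220) + (-4*6)*(1*(4 + T)))² = (1/(-967 + 220) + (-4*6)*(1*(4 - 30)))² = (1/(-747) - 24*(-26))² = (-1/747 - 24*(-26))² = (-1/747 + 624)² = (466127/747)² = 217274380129/558009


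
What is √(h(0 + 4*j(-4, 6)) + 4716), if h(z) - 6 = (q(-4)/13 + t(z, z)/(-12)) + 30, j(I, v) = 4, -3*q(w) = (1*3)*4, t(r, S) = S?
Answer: 4*√451581/39 ≈ 68.923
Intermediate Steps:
q(w) = -4 (q(w) = -1*3*4/3 = -4)
h(z) = 464/13 - z/12 (h(z) = 6 + ((-4/13 + z/(-12)) + 30) = 6 + ((-4*1/13 + z*(-1/12)) + 30) = 6 + ((-4/13 - z/12) + 30) = 6 + (386/13 - z/12) = 464/13 - z/12)
√(h(0 + 4*j(-4, 6)) + 4716) = √((464/13 - (0 + 4*4)/12) + 4716) = √((464/13 - (0 + 16)/12) + 4716) = √((464/13 - 1/12*16) + 4716) = √((464/13 - 4/3) + 4716) = √(1340/39 + 4716) = √(185264/39) = 4*√451581/39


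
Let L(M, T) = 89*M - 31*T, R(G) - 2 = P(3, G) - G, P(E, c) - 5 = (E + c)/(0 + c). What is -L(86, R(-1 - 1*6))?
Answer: -50416/7 ≈ -7202.3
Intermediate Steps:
P(E, c) = 5 + (E + c)/c (P(E, c) = 5 + (E + c)/(0 + c) = 5 + (E + c)/c)
R(G) = 8 - G + 3/G (R(G) = 2 + ((6 + 3/G) - G) = 2 + (6 - G + 3/G) = 8 - G + 3/G)
L(M, T) = -31*T + 89*M
-L(86, R(-1 - 1*6)) = -(-31*(8 - (-1 - 1*6) + 3/(-1 - 1*6)) + 89*86) = -(-31*(8 - (-1 - 6) + 3/(-1 - 6)) + 7654) = -(-31*(8 - 1*(-7) + 3/(-7)) + 7654) = -(-31*(8 + 7 + 3*(-⅐)) + 7654) = -(-31*(8 + 7 - 3/7) + 7654) = -(-31*102/7 + 7654) = -(-3162/7 + 7654) = -1*50416/7 = -50416/7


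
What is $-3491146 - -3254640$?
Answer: $-236506$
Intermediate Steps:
$-3491146 - -3254640 = -3491146 + 3254640 = -236506$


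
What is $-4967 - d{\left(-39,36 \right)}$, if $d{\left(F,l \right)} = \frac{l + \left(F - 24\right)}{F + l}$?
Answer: $-4976$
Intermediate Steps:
$d{\left(F,l \right)} = \frac{-24 + F + l}{F + l}$ ($d{\left(F,l \right)} = \frac{l + \left(-24 + F\right)}{F + l} = \frac{-24 + F + l}{F + l}$)
$-4967 - d{\left(-39,36 \right)} = -4967 - \frac{-24 - 39 + 36}{-39 + 36} = -4967 - \frac{1}{-3} \left(-27\right) = -4967 - \left(- \frac{1}{3}\right) \left(-27\right) = -4967 - 9 = -4976$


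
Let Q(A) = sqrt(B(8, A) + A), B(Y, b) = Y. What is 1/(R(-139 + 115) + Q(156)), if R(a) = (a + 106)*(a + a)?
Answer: -24/94463 - sqrt(41)/7745966 ≈ -0.00025489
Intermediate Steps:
R(a) = 2*a*(106 + a) (R(a) = (106 + a)*(2*a) = 2*a*(106 + a))
Q(A) = sqrt(8 + A)
1/(R(-139 + 115) + Q(156)) = 1/(2*(-139 + 115)*(106 + (-139 + 115)) + sqrt(8 + 156)) = 1/(2*(-24)*(106 - 24) + sqrt(164)) = 1/(2*(-24)*82 + 2*sqrt(41)) = 1/(-3936 + 2*sqrt(41))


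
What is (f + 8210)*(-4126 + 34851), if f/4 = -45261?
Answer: -5310324650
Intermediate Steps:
f = -181044 (f = 4*(-45261) = -181044)
(f + 8210)*(-4126 + 34851) = (-181044 + 8210)*(-4126 + 34851) = -172834*30725 = -5310324650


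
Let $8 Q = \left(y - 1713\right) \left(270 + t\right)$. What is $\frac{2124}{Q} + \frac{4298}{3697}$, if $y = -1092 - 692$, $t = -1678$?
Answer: $\frac{663287771}{568849996} \approx 1.166$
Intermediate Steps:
$y = -1784$ ($y = -1092 - 692 = -1784$)
$Q = 615472$ ($Q = \frac{\left(-1784 - 1713\right) \left(270 - 1678\right)}{8} = \frac{\left(-3497\right) \left(-1408\right)}{8} = \frac{1}{8} \cdot 4923776 = 615472$)
$\frac{2124}{Q} + \frac{4298}{3697} = \frac{2124}{615472} + \frac{4298}{3697} = 2124 \cdot \frac{1}{615472} + 4298 \cdot \frac{1}{3697} = \frac{531}{153868} + \frac{4298}{3697} = \frac{663287771}{568849996}$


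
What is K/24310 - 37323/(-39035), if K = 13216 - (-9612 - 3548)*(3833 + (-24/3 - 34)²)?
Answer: 287660546689/94894085 ≈ 3031.4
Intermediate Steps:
K = 73669736 (K = 13216 - (-13160)*(3833 + (-24*⅓ - 34)²) = 13216 - (-13160)*(3833 + (-8 - 34)²) = 13216 - (-13160)*(3833 + (-42)²) = 13216 - (-13160)*(3833 + 1764) = 13216 - (-13160)*5597 = 13216 - 1*(-73656520) = 13216 + 73656520 = 73669736)
K/24310 - 37323/(-39035) = 73669736/24310 - 37323/(-39035) = 73669736*(1/24310) - 37323*(-1/39035) = 36834868/12155 + 37323/39035 = 287660546689/94894085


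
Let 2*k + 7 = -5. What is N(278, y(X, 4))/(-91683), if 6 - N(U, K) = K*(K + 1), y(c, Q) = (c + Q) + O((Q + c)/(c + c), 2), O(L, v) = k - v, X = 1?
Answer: 0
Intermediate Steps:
k = -6 (k = -7/2 + (½)*(-5) = -7/2 - 5/2 = -6)
O(L, v) = -6 - v
y(c, Q) = -8 + Q + c (y(c, Q) = (c + Q) + (-6 - 1*2) = (Q + c) + (-6 - 2) = (Q + c) - 8 = -8 + Q + c)
N(U, K) = 6 - K*(1 + K) (N(U, K) = 6 - K*(K + 1) = 6 - K*(1 + K))
N(278, y(X, 4))/(-91683) = (6 - (-8 + 4 + 1) - (-8 + 4 + 1)²)/(-91683) = (6 - 1*(-3) - 1*(-3)²)*(-1/91683) = (6 + 3 - 1*9)*(-1/91683) = (6 + 3 - 9)*(-1/91683) = 0*(-1/91683) = 0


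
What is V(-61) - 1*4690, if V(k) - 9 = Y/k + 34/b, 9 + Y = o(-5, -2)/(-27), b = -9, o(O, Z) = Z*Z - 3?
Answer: -126485/27 ≈ -4684.6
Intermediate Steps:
o(O, Z) = -3 + Z² (o(O, Z) = Z² - 3 = -3 + Z²)
Y = -244/27 (Y = -9 + (-3 + (-2)²)/(-27) = -9 + (-3 + 4)*(-1/27) = -9 + 1*(-1/27) = -9 - 1/27 = -244/27 ≈ -9.0370)
V(k) = 47/9 - 244/(27*k) (V(k) = 9 + (-244/(27*k) + 34/(-9)) = 9 + (-244/(27*k) + 34*(-⅑)) = 9 + (-244/(27*k) - 34/9) = 9 + (-34/9 - 244/(27*k)) = 47/9 - 244/(27*k))
V(-61) - 1*4690 = (1/27)*(-244 + 141*(-61))/(-61) - 1*4690 = (1/27)*(-1/61)*(-244 - 8601) - 4690 = (1/27)*(-1/61)*(-8845) - 4690 = 145/27 - 4690 = -126485/27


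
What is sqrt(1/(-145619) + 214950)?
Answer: sqrt(4557991784811331)/145619 ≈ 463.63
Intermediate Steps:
sqrt(1/(-145619) + 214950) = sqrt(-1/145619 + 214950) = sqrt(31300804049/145619) = sqrt(4557991784811331)/145619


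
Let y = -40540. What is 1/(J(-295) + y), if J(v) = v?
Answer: -1/40835 ≈ -2.4489e-5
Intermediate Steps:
1/(J(-295) + y) = 1/(-295 - 40540) = 1/(-40835) = -1/40835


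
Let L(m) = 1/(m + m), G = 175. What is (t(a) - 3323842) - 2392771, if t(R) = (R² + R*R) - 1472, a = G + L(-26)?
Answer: -7648059119/1352 ≈ -5.6568e+6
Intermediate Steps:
L(m) = 1/(2*m)
a = 9099/52 (a = 175 + (½)/(-26) = 175 + (½)*(-1/26) = 175 - 1/52 = 9099/52 ≈ 174.98)
t(R) = -1472 + 2*R² (t(R) = (R² + R²) - 1472 = 2*R² - 1472 = -1472 + 2*R²)
(t(a) - 3323842) - 2392771 = ((-1472 + 2*(9099/52)²) - 3323842) - 2392771 = ((-1472 + 2*(82791801/2704)) - 3323842) - 2392771 = ((-1472 + 82791801/1352) - 3323842) - 2392771 = (80801657/1352 - 3323842) - 2392771 = -4413032727/1352 - 2392771 = -7648059119/1352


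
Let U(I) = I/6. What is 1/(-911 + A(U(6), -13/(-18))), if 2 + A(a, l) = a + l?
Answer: -18/16403 ≈ -0.0010974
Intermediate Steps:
U(I) = I/6 (U(I) = I*(⅙) = I/6)
A(a, l) = -2 + a + l (A(a, l) = -2 + (a + l) = -2 + a + l)
1/(-911 + A(U(6), -13/(-18))) = 1/(-911 + (-2 + (⅙)*6 - 13/(-18))) = 1/(-911 + (-2 + 1 - 13*(-1/18))) = 1/(-911 + (-2 + 1 + 13/18)) = 1/(-911 - 5/18) = 1/(-16403/18) = -18/16403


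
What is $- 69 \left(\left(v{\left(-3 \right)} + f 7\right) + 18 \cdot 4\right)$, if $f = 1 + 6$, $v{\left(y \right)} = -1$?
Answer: $-8280$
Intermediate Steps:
$f = 7$
$- 69 \left(\left(v{\left(-3 \right)} + f 7\right) + 18 \cdot 4\right) = - 69 \left(\left(-1 + 7 \cdot 7\right) + 18 \cdot 4\right) = - 69 \left(\left(-1 + 49\right) + 72\right) = - 69 \left(48 + 72\right) = \left(-69\right) 120 = -8280$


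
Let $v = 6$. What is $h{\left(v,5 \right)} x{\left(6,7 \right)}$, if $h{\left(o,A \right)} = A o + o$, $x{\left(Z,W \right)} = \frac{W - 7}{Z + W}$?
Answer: $0$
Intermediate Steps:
$x{\left(Z,W \right)} = \frac{-7 + W}{W + Z}$
$h{\left(o,A \right)} = o + A o$
$h{\left(v,5 \right)} x{\left(6,7 \right)} = 6 \left(1 + 5\right) \frac{-7 + 7}{7 + 6} = 6 \cdot 6 \cdot \frac{1}{13} \cdot 0 = 36 \cdot \frac{1}{13} \cdot 0 = 36 \cdot 0 = 0$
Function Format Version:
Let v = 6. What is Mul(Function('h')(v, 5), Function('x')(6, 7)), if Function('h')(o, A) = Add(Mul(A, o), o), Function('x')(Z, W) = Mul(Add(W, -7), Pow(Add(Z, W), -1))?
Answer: 0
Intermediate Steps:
Function('x')(Z, W) = Mul(Pow(Add(W, Z), -1), Add(-7, W)) (Function('x')(Z, W) = Mul(Add(-7, W), Pow(Add(W, Z), -1)) = Mul(Pow(Add(W, Z), -1), Add(-7, W)))
Function('h')(o, A) = Add(o, Mul(A, o))
Mul(Function('h')(v, 5), Function('x')(6, 7)) = Mul(Mul(6, Add(1, 5)), Mul(Pow(Add(7, 6), -1), Add(-7, 7))) = Mul(Mul(6, 6), Mul(Pow(13, -1), 0)) = Mul(36, Mul(Rational(1, 13), 0)) = Mul(36, 0) = 0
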